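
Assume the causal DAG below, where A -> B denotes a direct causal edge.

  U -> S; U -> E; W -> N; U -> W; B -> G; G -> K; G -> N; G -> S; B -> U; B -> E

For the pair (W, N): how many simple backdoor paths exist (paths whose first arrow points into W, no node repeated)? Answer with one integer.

A backdoor path from W to N is any simple undirected path whose first edge points into W (i.e. leaves W via a parent).
Parents of W: {U}.
Enumerating:
  P1: W <- U <- B -> G -> N
  P2: W <- U -> E <- B -> G -> N
  P3: W <- U -> S <- G -> N
That exhausts the simple backdoor paths. Count: 3.

3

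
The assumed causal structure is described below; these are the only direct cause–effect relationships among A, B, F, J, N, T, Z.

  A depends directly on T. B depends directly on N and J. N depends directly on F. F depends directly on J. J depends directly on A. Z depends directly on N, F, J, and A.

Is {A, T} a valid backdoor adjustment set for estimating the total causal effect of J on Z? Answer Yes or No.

Yes

Backdoor paths from J to Z (paths whose first edge points into J):
  P1: J <- A -> Z
Condition 1 (no descendant of J in the set): holds — descendants of J are {B, F, N, Z}; none are in {A, T}.
Condition 2 (every backdoor path blocked by {A, T}):
  P1: blocked at fork node A ∈ conditioning set.
{A, T} satisfies the backdoor criterion.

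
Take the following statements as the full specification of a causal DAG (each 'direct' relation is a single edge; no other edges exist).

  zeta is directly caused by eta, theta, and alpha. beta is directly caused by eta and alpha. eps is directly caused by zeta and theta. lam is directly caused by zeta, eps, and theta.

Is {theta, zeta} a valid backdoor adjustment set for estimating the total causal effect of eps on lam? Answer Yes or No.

Yes

Backdoor paths from eps to lam (paths whose first edge points into eps):
  P1: eps <- theta -> zeta -> lam
  P2: eps <- theta -> lam
  P3: eps <- zeta <- theta -> lam
  P4: eps <- zeta -> lam
Condition 1 (no descendant of eps in the set): holds — descendants of eps are {lam}; none are in {theta, zeta}.
Condition 2 (every backdoor path blocked by {theta, zeta}):
  P1: blocked at fork node theta ∈ conditioning set.
  P2: blocked at fork node theta ∈ conditioning set.
  P3: blocked at chain node zeta ∈ conditioning set.
  P4: blocked at fork node zeta ∈ conditioning set.
{theta, zeta} satisfies the backdoor criterion.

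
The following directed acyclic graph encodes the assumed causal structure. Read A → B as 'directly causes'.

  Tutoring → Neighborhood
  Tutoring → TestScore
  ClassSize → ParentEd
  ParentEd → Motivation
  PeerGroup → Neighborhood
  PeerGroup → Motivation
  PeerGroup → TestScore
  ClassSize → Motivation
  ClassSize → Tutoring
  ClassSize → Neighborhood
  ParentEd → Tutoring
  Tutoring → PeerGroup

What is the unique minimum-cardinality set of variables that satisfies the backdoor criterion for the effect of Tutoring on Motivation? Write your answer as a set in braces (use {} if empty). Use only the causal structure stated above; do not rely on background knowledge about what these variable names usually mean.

{ClassSize, ParentEd}

Variables eligible for adjustment (non-descendants of Tutoring, excluding Tutoring and Motivation): {ClassSize, ParentEd}.
Backdoor paths from Tutoring to Motivation:
  P1: Tutoring <- ClassSize -> ParentEd -> Motivation
  P2: Tutoring <- ClassSize -> Neighborhood <- PeerGroup -> Motivation
  P3: Tutoring <- ClassSize -> Motivation
  P4: Tutoring <- ParentEd <- ClassSize -> Neighborhood <- PeerGroup -> Motivation
  P5: Tutoring <- ParentEd <- ClassSize -> Motivation
  P6: Tutoring <- ParentEd -> Motivation
The empty set is not sufficient: P1 (Tutoring <- ClassSize -> ParentEd -> Motivation) has no collider blocking it and no conditioned non-collider, so it is open.
Try {ClassSize, ParentEd}:
  P1: blocked at fork node ClassSize ∈ conditioning set.
  P2: blocked at fork node ClassSize ∈ conditioning set.
  P3: blocked at fork node ClassSize ∈ conditioning set.
  P4: blocked at chain node ParentEd ∈ conditioning set.
  P5: blocked at chain node ParentEd ∈ conditioning set.
  P6: blocked at fork node ParentEd ∈ conditioning set.
{ClassSize, ParentEd} contains no descendant of Tutoring and blocks every backdoor path.
Every element of {ClassSize, ParentEd} is needed (dropping ClassSize leaves P3 open; dropping ParentEd leaves P6 open), so no proper subset is valid.
Among all size-2 subsets of the eligible variables, only {ClassSize, ParentEd} blocks every backdoor path, so it is the unique smallest valid adjustment set.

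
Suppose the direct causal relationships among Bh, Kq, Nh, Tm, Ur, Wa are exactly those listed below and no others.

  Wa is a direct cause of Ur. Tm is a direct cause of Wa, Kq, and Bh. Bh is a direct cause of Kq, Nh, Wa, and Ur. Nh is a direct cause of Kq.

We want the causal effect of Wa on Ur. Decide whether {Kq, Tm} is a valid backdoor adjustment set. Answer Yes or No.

No

Backdoor paths from Wa to Ur (paths whose first edge points into Wa):
  P1: Wa <- Tm -> Bh -> Ur
  P2: Wa <- Tm -> Kq <- Bh -> Ur
  P3: Wa <- Tm -> Kq <- Nh <- Bh -> Ur
  P4: Wa <- Bh -> Ur
Condition 1 (no descendant of Wa in the set): holds — descendants of Wa are {Ur}; none are in {Kq, Tm}.
Condition 2 (every backdoor path blocked by {Kq, Tm}):
  P1: blocked at fork node Tm ∈ conditioning set.
  P2: blocked at fork node Tm ∈ conditioning set.
  P3: blocked at fork node Tm ∈ conditioning set.
  P4: open — no interior node is in the conditioning set.
{Kq, Tm} does not satisfy the backdoor criterion.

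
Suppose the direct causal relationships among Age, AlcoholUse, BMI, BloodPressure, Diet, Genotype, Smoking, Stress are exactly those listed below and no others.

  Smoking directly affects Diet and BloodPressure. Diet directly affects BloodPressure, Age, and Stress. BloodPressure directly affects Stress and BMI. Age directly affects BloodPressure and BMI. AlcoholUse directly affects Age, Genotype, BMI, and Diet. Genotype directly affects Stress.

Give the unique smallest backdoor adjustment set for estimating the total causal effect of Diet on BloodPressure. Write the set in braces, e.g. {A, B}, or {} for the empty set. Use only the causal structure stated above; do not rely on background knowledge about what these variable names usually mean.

{AlcoholUse, Smoking}

Variables eligible for adjustment (non-descendants of Diet, excluding Diet and BloodPressure): {AlcoholUse, Genotype, Smoking}.
Backdoor paths from Diet to BloodPressure:
  P1: Diet <- AlcoholUse -> Age -> BloodPressure
  P2: Diet <- AlcoholUse -> Age -> BMI <- BloodPressure
  P3: Diet <- AlcoholUse -> Genotype -> Stress <- BloodPressure
  P4: Diet <- AlcoholUse -> BMI <- Age -> BloodPressure
  P5: Diet <- AlcoholUse -> BMI <- BloodPressure
  P6: Diet <- Smoking -> BloodPressure
The empty set is not sufficient: P1 (Diet <- AlcoholUse -> Age -> BloodPressure) has no collider blocking it and no conditioned non-collider, so it is open.
Try {AlcoholUse, Smoking}:
  P1: blocked at fork node AlcoholUse ∈ conditioning set.
  P2: blocked at fork node AlcoholUse ∈ conditioning set.
  P3: blocked at fork node AlcoholUse ∈ conditioning set.
  P4: blocked at fork node AlcoholUse ∈ conditioning set.
  P5: blocked at fork node AlcoholUse ∈ conditioning set.
  P6: blocked at fork node Smoking ∈ conditioning set.
{AlcoholUse, Smoking} contains no descendant of Diet and blocks every backdoor path.
Every element of {AlcoholUse, Smoking} is needed (dropping AlcoholUse leaves P1 open; dropping Smoking leaves P6 open), so no proper subset is valid.
Among all size-2 subsets of the eligible variables, only {AlcoholUse, Smoking} blocks every backdoor path, so it is the unique smallest valid adjustment set.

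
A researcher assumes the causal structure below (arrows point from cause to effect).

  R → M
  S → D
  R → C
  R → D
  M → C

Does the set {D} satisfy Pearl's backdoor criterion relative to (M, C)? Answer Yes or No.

Backdoor paths from M to C (paths whose first edge points into M):
  P1: M <- R -> C
Condition 1 (no descendant of M in the set): holds — descendants of M are {C}; none are in {D}.
Condition 2 (every backdoor path blocked by {D}):
  P1: open — no interior node is in the conditioning set.
{D} does not satisfy the backdoor criterion.

No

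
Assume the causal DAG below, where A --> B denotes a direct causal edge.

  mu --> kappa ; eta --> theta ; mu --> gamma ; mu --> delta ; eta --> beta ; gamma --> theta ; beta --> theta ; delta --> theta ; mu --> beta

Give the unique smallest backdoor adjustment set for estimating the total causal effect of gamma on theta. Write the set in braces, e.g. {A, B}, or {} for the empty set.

{mu}

Variables eligible for adjustment (non-descendants of gamma, excluding gamma and theta): {beta, delta, eta, kappa, mu}.
Backdoor paths from gamma to theta:
  P1: gamma <- mu -> beta <- eta -> theta
  P2: gamma <- mu -> beta -> theta
  P3: gamma <- mu -> delta -> theta
The empty set is not sufficient: P2 (gamma <- mu -> beta -> theta) has no collider blocking it and no conditioned non-collider, so it is open.
Try {mu}:
  P1: blocked at fork node mu ∈ conditioning set.
  P2: blocked at fork node mu ∈ conditioning set.
  P3: blocked at fork node mu ∈ conditioning set.
{mu} contains no descendant of gamma and blocks every backdoor path.
No other singleton works — e.g. {eta} leaves P2 open — so {mu} is the unique smallest valid adjustment set.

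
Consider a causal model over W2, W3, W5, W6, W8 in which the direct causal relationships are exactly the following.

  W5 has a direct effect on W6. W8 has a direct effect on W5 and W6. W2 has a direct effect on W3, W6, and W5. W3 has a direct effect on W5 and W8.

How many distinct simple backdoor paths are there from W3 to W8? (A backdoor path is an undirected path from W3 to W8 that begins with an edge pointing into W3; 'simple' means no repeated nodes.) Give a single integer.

A backdoor path from W3 to W8 is any simple undirected path whose first edge points into W3 (i.e. leaves W3 via a parent).
Parents of W3: {W2}.
Enumerating:
  P1: W3 <- W2 -> W5 <- W8
  P2: W3 <- W2 -> W5 -> W6 <- W8
  P3: W3 <- W2 -> W6 <- W8
  P4: W3 <- W2 -> W6 <- W5 <- W8
That exhausts the simple backdoor paths. Count: 4.

4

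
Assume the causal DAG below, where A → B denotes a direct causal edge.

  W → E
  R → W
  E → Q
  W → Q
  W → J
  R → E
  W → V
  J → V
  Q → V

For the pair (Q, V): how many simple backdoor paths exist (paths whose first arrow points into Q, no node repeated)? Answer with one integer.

6

A backdoor path from Q to V is any simple undirected path whose first edge points into Q (i.e. leaves Q via a parent).
Parents of Q: {E, W}.
Enumerating:
  P1: Q <- W -> J -> V
  P2: Q <- W -> V
  P3: Q <- E <- R -> W -> J -> V
  P4: Q <- E <- R -> W -> V
  P5: Q <- E <- W -> J -> V
  P6: Q <- E <- W -> V
That exhausts the simple backdoor paths. Count: 6.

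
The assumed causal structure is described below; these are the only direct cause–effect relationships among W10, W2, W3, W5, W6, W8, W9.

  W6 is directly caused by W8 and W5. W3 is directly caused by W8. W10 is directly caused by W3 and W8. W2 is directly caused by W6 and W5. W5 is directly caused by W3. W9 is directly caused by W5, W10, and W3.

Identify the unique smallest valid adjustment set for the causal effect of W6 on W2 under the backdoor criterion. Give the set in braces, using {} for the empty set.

{W5}

Variables eligible for adjustment (non-descendants of W6, excluding W6 and W2): {W10, W3, W5, W8, W9}.
Backdoor paths from W6 to W2:
  P1: W6 <- W8 -> W3 -> W5 -> W2
  P2: W6 <- W8 -> W3 -> W10 -> W9 <- W5 -> W2
  P3: W6 <- W8 -> W3 -> W9 <- W5 -> W2
  P4: W6 <- W8 -> W10 <- W3 -> W5 -> W2
  P5: W6 <- W8 -> W10 <- W3 -> W9 <- W5 -> W2
  P6: W6 <- W8 -> W10 -> W9 <- W3 -> W5 -> W2
  P7: W6 <- W8 -> W10 -> W9 <- W5 -> W2
  P8: W6 <- W5 -> W2
The empty set is not sufficient: P1 (W6 <- W8 -> W3 -> W5 -> W2) has no collider blocking it and no conditioned non-collider, so it is open.
Try {W5}:
  P1: blocked at chain node W5 ∈ conditioning set.
  P2: blocked at collider W9 (neither it nor any descendant is in the conditioning set).
  P3: blocked at collider W9 (neither it nor any descendant is in the conditioning set).
  P4: blocked at collider W10 (neither it nor any descendant is in the conditioning set).
  P5: blocked at collider W10 (neither it nor any descendant is in the conditioning set).
  P6: blocked at collider W9 (neither it nor any descendant is in the conditioning set).
  P7: blocked at collider W9 (neither it nor any descendant is in the conditioning set).
  P8: blocked at fork node W5 ∈ conditioning set.
{W5} contains no descendant of W6 and blocks every backdoor path.
No other singleton works — e.g. {W8} leaves P8 open — so {W5} is the unique smallest valid adjustment set.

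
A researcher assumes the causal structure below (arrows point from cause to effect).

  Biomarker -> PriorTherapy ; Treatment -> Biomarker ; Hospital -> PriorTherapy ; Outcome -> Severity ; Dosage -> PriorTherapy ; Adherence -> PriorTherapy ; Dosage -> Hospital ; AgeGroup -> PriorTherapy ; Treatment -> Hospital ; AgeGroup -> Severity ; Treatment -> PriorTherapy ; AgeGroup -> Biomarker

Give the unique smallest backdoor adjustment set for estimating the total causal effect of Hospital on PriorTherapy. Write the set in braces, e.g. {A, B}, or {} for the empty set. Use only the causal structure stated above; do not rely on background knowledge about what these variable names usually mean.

{Dosage, Treatment}

Variables eligible for adjustment (non-descendants of Hospital, excluding Hospital and PriorTherapy): {Adherence, AgeGroup, Biomarker, Dosage, Outcome, Severity, Treatment}.
Backdoor paths from Hospital to PriorTherapy:
  P1: Hospital <- Treatment -> Biomarker <- AgeGroup -> PriorTherapy
  P2: Hospital <- Treatment -> Biomarker -> PriorTherapy
  P3: Hospital <- Treatment -> PriorTherapy
  P4: Hospital <- Dosage -> PriorTherapy
The empty set is not sufficient: P2 (Hospital <- Treatment -> Biomarker -> PriorTherapy) has no collider blocking it and no conditioned non-collider, so it is open.
Try {Dosage, Treatment}:
  P1: blocked at fork node Treatment ∈ conditioning set.
  P2: blocked at fork node Treatment ∈ conditioning set.
  P3: blocked at fork node Treatment ∈ conditioning set.
  P4: blocked at fork node Dosage ∈ conditioning set.
{Dosage, Treatment} contains no descendant of Hospital and blocks every backdoor path.
Every element of {Dosage, Treatment} is needed (dropping Dosage leaves P4 open; dropping Treatment leaves P2 open), so no proper subset is valid.
Among all size-2 subsets of the eligible variables, only {Dosage, Treatment} blocks every backdoor path, so it is the unique smallest valid adjustment set.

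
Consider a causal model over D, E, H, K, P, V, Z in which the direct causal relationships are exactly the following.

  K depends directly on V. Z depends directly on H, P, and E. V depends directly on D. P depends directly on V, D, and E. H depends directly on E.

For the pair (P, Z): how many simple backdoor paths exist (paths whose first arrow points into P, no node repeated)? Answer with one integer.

A backdoor path from P to Z is any simple undirected path whose first edge points into P (i.e. leaves P via a parent).
Parents of P: {D, E, V}.
Enumerating:
  P1: P <- E -> H -> Z
  P2: P <- E -> Z
That exhausts the simple backdoor paths. Count: 2.

2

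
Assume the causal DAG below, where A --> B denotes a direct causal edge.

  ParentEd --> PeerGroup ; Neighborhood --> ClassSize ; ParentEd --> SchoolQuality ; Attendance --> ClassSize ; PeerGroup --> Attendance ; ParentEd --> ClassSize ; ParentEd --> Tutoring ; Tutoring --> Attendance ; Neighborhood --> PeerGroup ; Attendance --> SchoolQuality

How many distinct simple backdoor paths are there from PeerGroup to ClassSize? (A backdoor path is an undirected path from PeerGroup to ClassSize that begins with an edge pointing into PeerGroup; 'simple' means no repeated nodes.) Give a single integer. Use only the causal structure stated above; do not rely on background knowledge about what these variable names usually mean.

4

A backdoor path from PeerGroup to ClassSize is any simple undirected path whose first edge points into PeerGroup (i.e. leaves PeerGroup via a parent).
Parents of PeerGroup: {Neighborhood, ParentEd}.
Enumerating:
  P1: PeerGroup <- Neighborhood -> ClassSize
  P2: PeerGroup <- ParentEd -> Tutoring -> Attendance -> ClassSize
  P3: PeerGroup <- ParentEd -> SchoolQuality <- Attendance -> ClassSize
  P4: PeerGroup <- ParentEd -> ClassSize
That exhausts the simple backdoor paths. Count: 4.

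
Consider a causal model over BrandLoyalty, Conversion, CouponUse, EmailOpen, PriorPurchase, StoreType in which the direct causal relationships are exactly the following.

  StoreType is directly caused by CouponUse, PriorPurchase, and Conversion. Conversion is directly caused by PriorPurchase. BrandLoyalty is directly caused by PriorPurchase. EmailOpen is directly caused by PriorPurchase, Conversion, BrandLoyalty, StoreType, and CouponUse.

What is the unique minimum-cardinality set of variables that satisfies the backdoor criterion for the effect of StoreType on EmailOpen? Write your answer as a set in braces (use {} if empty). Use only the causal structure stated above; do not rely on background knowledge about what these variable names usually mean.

Variables eligible for adjustment (non-descendants of StoreType, excluding StoreType and EmailOpen): {BrandLoyalty, Conversion, CouponUse, PriorPurchase}.
Backdoor paths from StoreType to EmailOpen:
  P1: StoreType <- PriorPurchase -> BrandLoyalty -> EmailOpen
  P2: StoreType <- PriorPurchase -> Conversion -> EmailOpen
  P3: StoreType <- PriorPurchase -> EmailOpen
  P4: StoreType <- CouponUse -> EmailOpen
  P5: StoreType <- Conversion <- PriorPurchase -> BrandLoyalty -> EmailOpen
  P6: StoreType <- Conversion <- PriorPurchase -> EmailOpen
  P7: StoreType <- Conversion -> EmailOpen
The empty set is not sufficient: P1 (StoreType <- PriorPurchase -> BrandLoyalty -> EmailOpen) has no collider blocking it and no conditioned non-collider, so it is open.
Try {Conversion, CouponUse, PriorPurchase}:
  P1: blocked at fork node PriorPurchase ∈ conditioning set.
  P2: blocked at fork node PriorPurchase ∈ conditioning set.
  P3: blocked at fork node PriorPurchase ∈ conditioning set.
  P4: blocked at fork node CouponUse ∈ conditioning set.
  P5: blocked at chain node Conversion ∈ conditioning set.
  P6: blocked at chain node Conversion ∈ conditioning set.
  P7: blocked at fork node Conversion ∈ conditioning set.
{Conversion, CouponUse, PriorPurchase} contains no descendant of StoreType and blocks every backdoor path.
Every element of {Conversion, CouponUse, PriorPurchase} is needed (dropping Conversion leaves P7 open; dropping CouponUse leaves P4 open; dropping PriorPurchase leaves P1 open), so no proper subset is valid.
Among all size-3 subsets of the eligible variables, only {Conversion, CouponUse, PriorPurchase} blocks every backdoor path, so it is the unique smallest valid adjustment set.

{Conversion, CouponUse, PriorPurchase}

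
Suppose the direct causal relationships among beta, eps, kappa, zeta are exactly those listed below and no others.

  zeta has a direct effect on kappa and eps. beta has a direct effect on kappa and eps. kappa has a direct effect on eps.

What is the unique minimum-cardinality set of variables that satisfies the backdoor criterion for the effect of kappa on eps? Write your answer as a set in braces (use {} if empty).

{beta, zeta}

Variables eligible for adjustment (non-descendants of kappa, excluding kappa and eps): {beta, zeta}.
Backdoor paths from kappa to eps:
  P1: kappa <- beta -> eps
  P2: kappa <- zeta -> eps
The empty set is not sufficient: P1 (kappa <- beta -> eps) has no collider blocking it and no conditioned non-collider, so it is open.
Try {beta, zeta}:
  P1: blocked at fork node beta ∈ conditioning set.
  P2: blocked at fork node zeta ∈ conditioning set.
{beta, zeta} contains no descendant of kappa and blocks every backdoor path.
Every element of {beta, zeta} is needed (dropping beta leaves P1 open; dropping zeta leaves P2 open), so no proper subset is valid.
Among all size-2 subsets of the eligible variables, only {beta, zeta} blocks every backdoor path, so it is the unique smallest valid adjustment set.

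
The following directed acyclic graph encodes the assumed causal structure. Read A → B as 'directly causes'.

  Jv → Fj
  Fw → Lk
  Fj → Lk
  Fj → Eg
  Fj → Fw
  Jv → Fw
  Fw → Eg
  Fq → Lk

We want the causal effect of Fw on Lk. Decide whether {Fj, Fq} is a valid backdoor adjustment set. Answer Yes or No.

Yes

Backdoor paths from Fw to Lk (paths whose first edge points into Fw):
  P1: Fw <- Jv -> Fj -> Lk
  P2: Fw <- Fj -> Lk
Condition 1 (no descendant of Fw in the set): holds — descendants of Fw are {Eg, Lk}; none are in {Fj, Fq}.
Condition 2 (every backdoor path blocked by {Fj, Fq}):
  P1: blocked at chain node Fj ∈ conditioning set.
  P2: blocked at fork node Fj ∈ conditioning set.
{Fj, Fq} satisfies the backdoor criterion.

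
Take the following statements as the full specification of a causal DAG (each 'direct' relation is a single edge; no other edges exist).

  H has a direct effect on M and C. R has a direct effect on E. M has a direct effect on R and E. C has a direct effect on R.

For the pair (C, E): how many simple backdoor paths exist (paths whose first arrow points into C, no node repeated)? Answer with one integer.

2

A backdoor path from C to E is any simple undirected path whose first edge points into C (i.e. leaves C via a parent).
Parents of C: {H}.
Enumerating:
  P1: C <- H -> M -> R -> E
  P2: C <- H -> M -> E
That exhausts the simple backdoor paths. Count: 2.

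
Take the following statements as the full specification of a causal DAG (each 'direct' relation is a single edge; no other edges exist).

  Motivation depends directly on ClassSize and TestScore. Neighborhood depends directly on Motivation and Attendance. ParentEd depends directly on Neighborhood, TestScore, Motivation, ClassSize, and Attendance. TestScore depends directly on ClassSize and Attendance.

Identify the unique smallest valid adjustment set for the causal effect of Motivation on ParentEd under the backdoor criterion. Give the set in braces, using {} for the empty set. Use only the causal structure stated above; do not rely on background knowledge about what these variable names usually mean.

{ClassSize, TestScore}

Variables eligible for adjustment (non-descendants of Motivation, excluding Motivation and ParentEd): {Attendance, ClassSize, TestScore}.
Backdoor paths from Motivation to ParentEd:
  P1: Motivation <- ClassSize -> TestScore <- Attendance -> Neighborhood -> ParentEd
  P2: Motivation <- ClassSize -> TestScore <- Attendance -> ParentEd
  P3: Motivation <- ClassSize -> TestScore -> ParentEd
  P4: Motivation <- ClassSize -> ParentEd
  P5: Motivation <- TestScore <- Attendance -> Neighborhood -> ParentEd
  P6: Motivation <- TestScore <- Attendance -> ParentEd
  P7: Motivation <- TestScore <- ClassSize -> ParentEd
  P8: Motivation <- TestScore -> ParentEd
The empty set is not sufficient: P3 (Motivation <- ClassSize -> TestScore -> ParentEd) has no collider blocking it and no conditioned non-collider, so it is open.
Try {ClassSize, TestScore}:
  P1: blocked at fork node ClassSize ∈ conditioning set.
  P2: blocked at fork node ClassSize ∈ conditioning set.
  P3: blocked at fork node ClassSize ∈ conditioning set.
  P4: blocked at fork node ClassSize ∈ conditioning set.
  P5: blocked at chain node TestScore ∈ conditioning set.
  P6: blocked at chain node TestScore ∈ conditioning set.
  P7: blocked at chain node TestScore ∈ conditioning set.
  P8: blocked at fork node TestScore ∈ conditioning set.
{ClassSize, TestScore} contains no descendant of Motivation and blocks every backdoor path.
Every element of {ClassSize, TestScore} is needed (dropping ClassSize leaves P1 open; dropping TestScore leaves P5 open), so no proper subset is valid.
Among all size-2 subsets of the eligible variables, only {ClassSize, TestScore} blocks every backdoor path, so it is the unique smallest valid adjustment set.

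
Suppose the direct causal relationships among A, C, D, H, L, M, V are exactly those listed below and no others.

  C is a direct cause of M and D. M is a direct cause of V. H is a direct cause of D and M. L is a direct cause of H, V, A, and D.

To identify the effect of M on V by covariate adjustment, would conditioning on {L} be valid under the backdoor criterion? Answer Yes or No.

Yes

Backdoor paths from M to V (paths whose first edge points into M):
  P1: M <- C -> D <- L -> V
  P2: M <- C -> D <- H <- L -> V
  P3: M <- H <- L -> V
  P4: M <- H -> D <- L -> V
Condition 1 (no descendant of M in the set): holds — descendants of M are {V}; none are in {L}.
Condition 2 (every backdoor path blocked by {L}):
  P1: blocked at collider D (neither it nor any descendant is in the conditioning set).
  P2: blocked at collider D (neither it nor any descendant is in the conditioning set).
  P3: blocked at fork node L ∈ conditioning set.
  P4: blocked at collider D (neither it nor any descendant is in the conditioning set).
{L} satisfies the backdoor criterion.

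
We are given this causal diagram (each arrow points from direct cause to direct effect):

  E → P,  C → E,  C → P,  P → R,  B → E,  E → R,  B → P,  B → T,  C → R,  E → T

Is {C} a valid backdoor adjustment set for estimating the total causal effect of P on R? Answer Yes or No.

No

Backdoor paths from P to R (paths whose first edge points into P):
  P1: P <- B -> E <- C -> R
  P2: P <- B -> E -> R
  P3: P <- B -> T <- E <- C -> R
  P4: P <- B -> T <- E -> R
  P5: P <- C -> E -> R
  P6: P <- C -> R
  P7: P <- E <- C -> R
  P8: P <- E -> R
Condition 1 (no descendant of P in the set): holds — descendants of P are {R}; none are in {C}.
Condition 2 (every backdoor path blocked by {C}):
  P1: blocked at collider E (neither it nor any descendant is in the conditioning set).
  P2: open — no interior node is in the conditioning set.
  P3: blocked at collider T (neither it nor any descendant is in the conditioning set).
  P4: blocked at collider T (neither it nor any descendant is in the conditioning set).
  P5: blocked at fork node C ∈ conditioning set.
  P6: blocked at fork node C ∈ conditioning set.
  P7: blocked at fork node C ∈ conditioning set.
  P8: open — no interior node is in the conditioning set.
{C} does not satisfy the backdoor criterion.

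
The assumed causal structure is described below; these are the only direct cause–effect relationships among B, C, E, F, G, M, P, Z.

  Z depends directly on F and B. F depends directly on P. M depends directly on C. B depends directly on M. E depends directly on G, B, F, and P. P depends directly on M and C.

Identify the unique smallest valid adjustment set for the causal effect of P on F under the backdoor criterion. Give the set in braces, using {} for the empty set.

Variables eligible for adjustment (non-descendants of P, excluding P and F): {B, C, G, M}.
Backdoor paths from P to F:
  P1: P <- C -> M -> B -> E <- F
  P2: P <- C -> M -> B -> Z <- F
  P3: P <- M -> B -> E <- F
  P4: P <- M -> B -> Z <- F
Each backdoor path contains an unconditioned collider, so every path is already blocked with the empty conditioning set:
  P1: blocked at collider E (neither it nor any descendant is in the conditioning set).
  P2: blocked at collider Z (neither it nor any descendant is in the conditioning set).
  P3: blocked at collider E (neither it nor any descendant is in the conditioning set).
  P4: blocked at collider Z (neither it nor any descendant is in the conditioning set).
The empty set is therefore the unique smallest valid set.

{}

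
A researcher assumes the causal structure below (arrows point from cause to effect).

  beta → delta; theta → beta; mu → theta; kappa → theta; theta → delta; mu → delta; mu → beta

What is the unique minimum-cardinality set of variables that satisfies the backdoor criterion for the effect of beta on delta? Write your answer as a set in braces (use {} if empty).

{mu, theta}

Variables eligible for adjustment (non-descendants of beta, excluding beta and delta): {kappa, mu, theta}.
Backdoor paths from beta to delta:
  P1: beta <- mu -> theta -> delta
  P2: beta <- mu -> delta
  P3: beta <- theta <- mu -> delta
  P4: beta <- theta -> delta
The empty set is not sufficient: P1 (beta <- mu -> theta -> delta) has no collider blocking it and no conditioned non-collider, so it is open.
Try {mu, theta}:
  P1: blocked at fork node mu ∈ conditioning set.
  P2: blocked at fork node mu ∈ conditioning set.
  P3: blocked at chain node theta ∈ conditioning set.
  P4: blocked at fork node theta ∈ conditioning set.
{mu, theta} contains no descendant of beta and blocks every backdoor path.
Every element of {mu, theta} is needed (dropping mu leaves P2 open; dropping theta leaves P4 open), so no proper subset is valid.
Among all size-2 subsets of the eligible variables, only {mu, theta} blocks every backdoor path, so it is the unique smallest valid adjustment set.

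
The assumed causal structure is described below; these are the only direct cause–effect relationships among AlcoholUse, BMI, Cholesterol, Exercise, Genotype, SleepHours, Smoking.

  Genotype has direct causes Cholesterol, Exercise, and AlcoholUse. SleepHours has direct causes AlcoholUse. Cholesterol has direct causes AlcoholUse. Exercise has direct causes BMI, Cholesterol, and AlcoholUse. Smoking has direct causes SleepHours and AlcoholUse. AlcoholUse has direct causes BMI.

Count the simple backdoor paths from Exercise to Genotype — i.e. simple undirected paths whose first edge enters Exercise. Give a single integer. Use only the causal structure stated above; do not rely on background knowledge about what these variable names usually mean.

6

A backdoor path from Exercise to Genotype is any simple undirected path whose first edge points into Exercise (i.e. leaves Exercise via a parent).
Parents of Exercise: {AlcoholUse, BMI, Cholesterol}.
Enumerating:
  P1: Exercise <- BMI -> AlcoholUse -> Cholesterol -> Genotype
  P2: Exercise <- BMI -> AlcoholUse -> Genotype
  P3: Exercise <- AlcoholUse -> Cholesterol -> Genotype
  P4: Exercise <- AlcoholUse -> Genotype
  P5: Exercise <- Cholesterol <- AlcoholUse -> Genotype
  P6: Exercise <- Cholesterol -> Genotype
That exhausts the simple backdoor paths. Count: 6.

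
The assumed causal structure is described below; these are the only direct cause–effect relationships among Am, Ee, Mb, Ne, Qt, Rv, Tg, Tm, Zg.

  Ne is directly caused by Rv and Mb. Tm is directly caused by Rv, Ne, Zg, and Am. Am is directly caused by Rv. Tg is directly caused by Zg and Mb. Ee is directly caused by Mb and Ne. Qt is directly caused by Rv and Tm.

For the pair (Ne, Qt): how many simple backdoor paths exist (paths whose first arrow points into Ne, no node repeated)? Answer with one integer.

A backdoor path from Ne to Qt is any simple undirected path whose first edge points into Ne (i.e. leaves Ne via a parent).
Parents of Ne: {Mb, Rv}.
Enumerating:
  P1: Ne <- Rv -> Am -> Tm -> Qt
  P2: Ne <- Rv -> Tm -> Qt
  P3: Ne <- Rv -> Qt
  P4: Ne <- Mb -> Tg <- Zg -> Tm <- Rv -> Qt
  P5: Ne <- Mb -> Tg <- Zg -> Tm <- Am <- Rv -> Qt
  P6: Ne <- Mb -> Tg <- Zg -> Tm -> Qt
That exhausts the simple backdoor paths. Count: 6.

6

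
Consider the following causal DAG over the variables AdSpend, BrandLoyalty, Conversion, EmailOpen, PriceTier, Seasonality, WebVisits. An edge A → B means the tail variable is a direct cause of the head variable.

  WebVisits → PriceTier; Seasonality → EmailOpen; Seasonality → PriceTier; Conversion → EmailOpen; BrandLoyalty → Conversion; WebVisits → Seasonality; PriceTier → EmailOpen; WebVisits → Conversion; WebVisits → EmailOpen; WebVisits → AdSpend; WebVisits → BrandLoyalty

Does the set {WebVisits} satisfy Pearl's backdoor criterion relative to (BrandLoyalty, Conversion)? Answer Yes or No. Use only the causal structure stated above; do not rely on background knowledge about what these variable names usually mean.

Backdoor paths from BrandLoyalty to Conversion (paths whose first edge points into BrandLoyalty):
  P1: BrandLoyalty <- WebVisits -> Seasonality -> PriceTier -> EmailOpen <- Conversion
  P2: BrandLoyalty <- WebVisits -> Seasonality -> EmailOpen <- Conversion
  P3: BrandLoyalty <- WebVisits -> PriceTier <- Seasonality -> EmailOpen <- Conversion
  P4: BrandLoyalty <- WebVisits -> PriceTier -> EmailOpen <- Conversion
  P5: BrandLoyalty <- WebVisits -> Conversion
  P6: BrandLoyalty <- WebVisits -> EmailOpen <- Conversion
Condition 1 (no descendant of BrandLoyalty in the set): holds — descendants of BrandLoyalty are {Conversion, EmailOpen}; none are in {WebVisits}.
Condition 2 (every backdoor path blocked by {WebVisits}):
  P1: blocked at fork node WebVisits ∈ conditioning set.
  P2: blocked at fork node WebVisits ∈ conditioning set.
  P3: blocked at fork node WebVisits ∈ conditioning set.
  P4: blocked at fork node WebVisits ∈ conditioning set.
  P5: blocked at fork node WebVisits ∈ conditioning set.
  P6: blocked at fork node WebVisits ∈ conditioning set.
{WebVisits} satisfies the backdoor criterion.

Yes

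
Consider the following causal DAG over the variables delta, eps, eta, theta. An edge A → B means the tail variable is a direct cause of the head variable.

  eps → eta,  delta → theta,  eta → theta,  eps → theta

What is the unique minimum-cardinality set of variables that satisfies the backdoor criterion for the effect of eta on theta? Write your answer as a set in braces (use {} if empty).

Variables eligible for adjustment (non-descendants of eta, excluding eta and theta): {delta, eps}.
Backdoor paths from eta to theta:
  P1: eta <- eps -> theta
The empty set is not sufficient: P1 (eta <- eps -> theta) has no collider blocking it and no conditioned non-collider, so it is open.
Try {eps}:
  P1: blocked at fork node eps ∈ conditioning set.
{eps} contains no descendant of eta and blocks every backdoor path.
No other singleton works — e.g. {delta} leaves P1 open — so {eps} is the unique smallest valid adjustment set.

{eps}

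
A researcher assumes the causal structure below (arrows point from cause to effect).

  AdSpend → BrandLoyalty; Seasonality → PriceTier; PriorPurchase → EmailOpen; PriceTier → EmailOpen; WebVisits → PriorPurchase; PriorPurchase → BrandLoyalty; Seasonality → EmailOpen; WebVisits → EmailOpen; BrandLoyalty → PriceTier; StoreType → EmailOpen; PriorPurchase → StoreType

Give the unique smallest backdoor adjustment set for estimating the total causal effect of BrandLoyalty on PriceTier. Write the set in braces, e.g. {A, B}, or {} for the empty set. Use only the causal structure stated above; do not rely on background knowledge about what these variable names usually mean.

Variables eligible for adjustment (non-descendants of BrandLoyalty, excluding BrandLoyalty and PriceTier): {AdSpend, PriorPurchase, Seasonality, StoreType, WebVisits}.
Backdoor paths from BrandLoyalty to PriceTier:
  P1: BrandLoyalty <- PriorPurchase <- WebVisits -> EmailOpen <- Seasonality -> PriceTier
  P2: BrandLoyalty <- PriorPurchase <- WebVisits -> EmailOpen <- PriceTier
  P3: BrandLoyalty <- PriorPurchase -> StoreType -> EmailOpen <- Seasonality -> PriceTier
  P4: BrandLoyalty <- PriorPurchase -> StoreType -> EmailOpen <- PriceTier
  P5: BrandLoyalty <- PriorPurchase -> EmailOpen <- Seasonality -> PriceTier
  P6: BrandLoyalty <- PriorPurchase -> EmailOpen <- PriceTier
Each backdoor path contains an unconditioned collider, so every path is already blocked with the empty conditioning set:
  P1: blocked at collider EmailOpen (neither it nor any descendant is in the conditioning set).
  P2: blocked at collider EmailOpen (neither it nor any descendant is in the conditioning set).
  P3: blocked at collider EmailOpen (neither it nor any descendant is in the conditioning set).
  P4: blocked at collider EmailOpen (neither it nor any descendant is in the conditioning set).
  P5: blocked at collider EmailOpen (neither it nor any descendant is in the conditioning set).
  P6: blocked at collider EmailOpen (neither it nor any descendant is in the conditioning set).
The empty set is therefore the unique smallest valid set.

{}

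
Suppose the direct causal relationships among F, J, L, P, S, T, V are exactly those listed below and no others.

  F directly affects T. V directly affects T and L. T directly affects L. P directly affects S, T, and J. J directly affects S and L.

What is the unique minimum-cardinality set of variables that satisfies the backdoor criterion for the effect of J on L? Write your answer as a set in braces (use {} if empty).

{P}

Variables eligible for adjustment (non-descendants of J, excluding J and L): {F, P, T, V}.
Backdoor paths from J to L:
  P1: J <- P -> T <- V -> L
  P2: J <- P -> T -> L
The empty set is not sufficient: P2 (J <- P -> T -> L) has no collider blocking it and no conditioned non-collider, so it is open.
Try {P}:
  P1: blocked at fork node P ∈ conditioning set.
  P2: blocked at fork node P ∈ conditioning set.
{P} contains no descendant of J and blocks every backdoor path.
No other singleton works — e.g. {V} leaves P2 open — so {P} is the unique smallest valid adjustment set.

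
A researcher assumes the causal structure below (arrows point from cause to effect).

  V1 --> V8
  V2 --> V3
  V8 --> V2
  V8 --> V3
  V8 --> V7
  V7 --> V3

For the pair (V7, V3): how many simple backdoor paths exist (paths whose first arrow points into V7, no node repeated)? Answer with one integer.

A backdoor path from V7 to V3 is any simple undirected path whose first edge points into V7 (i.e. leaves V7 via a parent).
Parents of V7: {V8}.
Enumerating:
  P1: V7 <- V8 -> V2 -> V3
  P2: V7 <- V8 -> V3
That exhausts the simple backdoor paths. Count: 2.

2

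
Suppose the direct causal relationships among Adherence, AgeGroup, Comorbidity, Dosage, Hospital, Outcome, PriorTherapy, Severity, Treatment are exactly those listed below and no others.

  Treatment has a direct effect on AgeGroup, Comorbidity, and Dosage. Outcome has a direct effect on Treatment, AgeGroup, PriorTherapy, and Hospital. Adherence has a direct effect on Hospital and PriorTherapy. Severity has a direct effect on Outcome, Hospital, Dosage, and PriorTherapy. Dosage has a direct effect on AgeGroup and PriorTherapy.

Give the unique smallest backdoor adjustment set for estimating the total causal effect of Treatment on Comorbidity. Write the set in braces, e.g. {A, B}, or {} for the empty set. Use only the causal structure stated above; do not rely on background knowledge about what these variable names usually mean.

{}

Variables eligible for adjustment (non-descendants of Treatment, excluding Treatment and Comorbidity): {Adherence, Hospital, Outcome, Severity}.
Backdoor paths from Treatment to Comorbidity:
  (none)
With no backdoor paths the empty set already satisfies the criterion, and it is trivially minimal.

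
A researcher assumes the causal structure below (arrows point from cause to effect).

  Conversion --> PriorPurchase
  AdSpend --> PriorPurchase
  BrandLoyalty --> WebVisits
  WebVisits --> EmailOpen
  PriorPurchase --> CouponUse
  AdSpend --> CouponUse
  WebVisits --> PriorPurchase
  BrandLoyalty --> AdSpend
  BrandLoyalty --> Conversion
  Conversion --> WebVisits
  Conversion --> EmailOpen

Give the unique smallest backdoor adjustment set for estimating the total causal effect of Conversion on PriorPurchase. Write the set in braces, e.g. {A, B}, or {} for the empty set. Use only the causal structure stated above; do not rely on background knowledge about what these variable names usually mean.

{BrandLoyalty}

Variables eligible for adjustment (non-descendants of Conversion, excluding Conversion and PriorPurchase): {AdSpend, BrandLoyalty}.
Backdoor paths from Conversion to PriorPurchase:
  P1: Conversion <- BrandLoyalty -> AdSpend -> PriorPurchase
  P2: Conversion <- BrandLoyalty -> AdSpend -> CouponUse <- PriorPurchase
  P3: Conversion <- BrandLoyalty -> WebVisits -> PriorPurchase
The empty set is not sufficient: P1 (Conversion <- BrandLoyalty -> AdSpend -> PriorPurchase) has no collider blocking it and no conditioned non-collider, so it is open.
Try {BrandLoyalty}:
  P1: blocked at fork node BrandLoyalty ∈ conditioning set.
  P2: blocked at fork node BrandLoyalty ∈ conditioning set.
  P3: blocked at fork node BrandLoyalty ∈ conditioning set.
{BrandLoyalty} contains no descendant of Conversion and blocks every backdoor path.
No other singleton works — e.g. {AdSpend} leaves P3 open — so {BrandLoyalty} is the unique smallest valid adjustment set.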